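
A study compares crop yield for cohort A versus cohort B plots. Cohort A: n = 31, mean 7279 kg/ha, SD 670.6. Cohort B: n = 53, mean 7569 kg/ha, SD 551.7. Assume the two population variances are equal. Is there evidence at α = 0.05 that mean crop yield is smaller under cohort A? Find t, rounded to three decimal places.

-2.145

Let group 1 = cohort A, group 2 = cohort B. H0: μ_1 = μ_2; H1: μ_1 < μ_2 (two-sample pooled-variance t-test, left-tailed).
s_p² = [(31−1)·670.6² + (53−1)·551.7²]/(31+53−2) = 357543
t = (7279 − 7569)/√[357543·(1/31 + 1/53)] = -2.145
df = n₁ + n₂ − 2 = 82
p-value = P(T ≤ -2.145) ≈ 0.017
Since p ≈ 0.017 < α = 0.05, reject H0; the evidence is statistically significant.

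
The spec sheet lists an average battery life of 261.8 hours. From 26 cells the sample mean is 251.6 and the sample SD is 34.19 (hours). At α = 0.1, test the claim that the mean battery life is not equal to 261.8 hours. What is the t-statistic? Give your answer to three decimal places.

H0: μ = 261.8; H1: μ ≠ 261.8 (one-sample t-test, two-sided).
t = (x̄ − μ₀)/(s/√n) = (251.6 − 261.8)/(34.19/√26) = -1.521
df = n − 1 = 25
Two-sided p-value ≈ 0.1408
Since p ≈ 0.1408 > α = 0.1, fail to reject H0; the evidence is not statistically significant.

-1.521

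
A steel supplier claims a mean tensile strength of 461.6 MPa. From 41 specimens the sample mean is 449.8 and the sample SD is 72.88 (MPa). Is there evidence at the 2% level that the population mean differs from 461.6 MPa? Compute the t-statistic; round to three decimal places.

-1.037

H0: μ = 461.6; H1: μ ≠ 461.6 (one-sample t-test, two-sided).
t = (x̄ − μ₀)/(s/√n) = (449.8 − 461.6)/(72.88/√41) = -1.037
df = n − 1 = 40
Two-sided p-value ≈ 0.306
Since p ≈ 0.306 > α = 0.02, fail to reject H0; the evidence is not statistically significant.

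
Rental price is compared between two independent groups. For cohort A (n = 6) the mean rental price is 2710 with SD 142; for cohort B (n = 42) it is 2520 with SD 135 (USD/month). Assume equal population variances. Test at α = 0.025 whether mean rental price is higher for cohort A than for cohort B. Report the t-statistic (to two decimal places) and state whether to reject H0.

Let group 1 = cohort A, group 2 = cohort B. H0: μ_1 = μ_2; H1: μ_1 > μ_2 (two-sample pooled-variance t-test, right-tailed).
s_p² = [(6−1)·142² + (42−1)·135²]/(6+42−2) = 18435.8
t = (2710 − 2520)/√[18435.8·(1/6 + 1/42)] = 3.21
df = n₁ + n₂ − 2 = 46
p-value = P(T ≥ 3.21) ≈ 0.001
Since p ≈ 0.001 < α = 0.025, reject H0; the evidence is statistically significant.

t = 3.21; reject H0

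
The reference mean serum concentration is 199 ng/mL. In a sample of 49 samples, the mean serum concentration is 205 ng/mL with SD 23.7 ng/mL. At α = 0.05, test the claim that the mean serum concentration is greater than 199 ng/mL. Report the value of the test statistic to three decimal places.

1.772

H0: μ = 199; H1: μ > 199 (one-sample t-test, right-tailed).
t = (x̄ − μ₀)/(s/√n) = (205 − 199)/(23.7/√49) = 1.772
df = n − 1 = 48
p-value = P(T ≥ 1.772) ≈ 0.041
Since p ≈ 0.041 < α = 0.05, reject H0; the data support H1.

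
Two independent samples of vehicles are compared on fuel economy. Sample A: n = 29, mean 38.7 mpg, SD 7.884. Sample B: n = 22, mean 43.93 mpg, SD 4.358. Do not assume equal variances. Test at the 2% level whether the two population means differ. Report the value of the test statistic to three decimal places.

-3.016

Let group 1 = sample A, group 2 = sample B. H0: μ_1 = μ_2; H1: μ_1 ≠ μ_2 (Welch's two-sample t-test, two-sided).
t = (x̄_1 − x̄_2)/√(s_1²/n_1 + s_2²/n_2) = (38.7 − 43.93)/√(7.884²/29 + 4.358²/22) = -3.016
Welch–Satterthwaite df ≈ 45.30
Two-sided p-value ≈ 0.004
Since p ≈ 0.004 < α = 0.02, reject H0; the data support H1.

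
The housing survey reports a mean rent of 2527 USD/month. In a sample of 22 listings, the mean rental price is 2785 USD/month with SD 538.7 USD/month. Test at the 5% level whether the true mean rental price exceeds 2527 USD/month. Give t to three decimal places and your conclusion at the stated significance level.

H0: μ = 2527; H1: μ > 2527 (one-sample t-test, right-tailed).
t = (x̄ − μ₀)/(s/√n) = (2785 − 2527)/(538.7/√22) = 2.246
df = n − 1 = 21
p-value = P(T ≥ 2.246) ≈ 0.018
Since p ≈ 0.018 < α = 0.05, reject H0; the evidence is statistically significant.

t = 2.246; reject H0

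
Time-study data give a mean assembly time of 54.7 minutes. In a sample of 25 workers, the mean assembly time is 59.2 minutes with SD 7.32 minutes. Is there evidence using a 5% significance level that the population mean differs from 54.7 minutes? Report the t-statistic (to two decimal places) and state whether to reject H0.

t = 3.07; reject H0

H0: μ = 54.7; H1: μ ≠ 54.7 (one-sample t-test, two-sided).
t = (x̄ − μ₀)/(s/√n) = (59.2 − 54.7)/(7.32/√25) = 3.07
df = n − 1 = 24
Two-sided p-value ≈ 0.0052
Since p ≈ 0.0052 < α = 0.05, reject H0; the evidence is statistically significant.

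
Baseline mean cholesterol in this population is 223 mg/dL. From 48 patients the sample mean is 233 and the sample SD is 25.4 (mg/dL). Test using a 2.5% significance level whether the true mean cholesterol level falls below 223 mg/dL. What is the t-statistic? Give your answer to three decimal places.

2.728

H0: μ = 223; H1: μ < 223 (one-sample t-test, left-tailed).
t = (x̄ − μ₀)/(s/√n) = (233 − 223)/(25.4/√48) = 2.728
df = n − 1 = 47
p-value = P(T ≤ 2.728) ≈ 0.996
Since p ≈ 0.996 > α = 0.025, fail to reject H0; the data do not provide sufficient evidence against H0.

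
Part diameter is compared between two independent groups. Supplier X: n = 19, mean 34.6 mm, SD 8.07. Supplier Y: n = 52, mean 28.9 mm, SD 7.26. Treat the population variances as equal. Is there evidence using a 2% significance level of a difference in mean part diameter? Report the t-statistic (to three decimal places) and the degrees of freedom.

Let group 1 = supplier X, group 2 = supplier Y. H0: μ_1 = μ_2; H1: μ_1 ≠ μ_2 (two-sample pooled-variance t-test, two-sided).
s_p² = [(19−1)·8.07² + (52−1)·7.26²]/(19+52−2) = 55.9469
t = (34.6 − 28.9)/√[55.9469·(1/19 + 1/52)] = 2.843
df = n₁ + n₂ − 2 = 69
Two-sided p-value ≈ 0.0059
Since p ≈ 0.0059 < α = 0.02, reject H0; the evidence is statistically significant.

t = 2.843, df = 69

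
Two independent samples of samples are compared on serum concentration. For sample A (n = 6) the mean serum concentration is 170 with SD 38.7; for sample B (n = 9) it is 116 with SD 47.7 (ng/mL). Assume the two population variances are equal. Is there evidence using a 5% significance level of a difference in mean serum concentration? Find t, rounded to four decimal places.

Let group 1 = sample A, group 2 = sample B. H0: μ_1 = μ_2; H1: μ_1 ≠ μ_2 (two-sample pooled-variance t-test, two-sided).
s_p² = [(6−1)·38.7² + (9−1)·47.7²]/(6+9−2) = 1976.21
t = (170 − 116)/√[1976.21·(1/6 + 1/9)] = 2.3048
df = n₁ + n₂ − 2 = 13
Two-sided p-value ≈ 0.0383
Since p ≈ 0.0383 < α = 0.05, reject H0; the data support H1.

2.3048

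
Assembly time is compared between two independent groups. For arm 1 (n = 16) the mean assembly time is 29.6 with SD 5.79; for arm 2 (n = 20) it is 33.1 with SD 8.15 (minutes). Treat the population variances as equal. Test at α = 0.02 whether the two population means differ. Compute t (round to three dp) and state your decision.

t = -1.448; fail to reject H0

Let group 1 = arm 1, group 2 = arm 2. H0: μ_1 = μ_2; H1: μ_1 ≠ μ_2 (two-sample pooled-variance t-test, two-sided).
s_p² = [(16−1)·5.79² + (20−1)·8.15²]/(16+20−2) = 51.9085
t = (29.6 − 33.1)/√[51.9085·(1/16 + 1/20)] = -1.448
df = n₁ + n₂ − 2 = 34
Two-sided p-value ≈ 0.157
Since p ≈ 0.157 > α = 0.02, fail to reject H0; the data do not provide sufficient evidence against H0.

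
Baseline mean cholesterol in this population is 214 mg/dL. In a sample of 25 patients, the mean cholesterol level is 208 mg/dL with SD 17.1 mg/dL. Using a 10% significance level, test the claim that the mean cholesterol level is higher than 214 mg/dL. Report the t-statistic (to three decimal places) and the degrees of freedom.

t = -1.754, df = 24

H0: μ = 214; H1: μ > 214 (one-sample t-test, right-tailed).
t = (x̄ − μ₀)/(s/√n) = (208 − 214)/(17.1/√25) = -1.754
df = n − 1 = 24
p-value = P(T ≥ -1.754) ≈ 0.9539
Since p ≈ 0.9539 > α = 0.1, fail to reject H0; the data do not provide sufficient evidence against H0.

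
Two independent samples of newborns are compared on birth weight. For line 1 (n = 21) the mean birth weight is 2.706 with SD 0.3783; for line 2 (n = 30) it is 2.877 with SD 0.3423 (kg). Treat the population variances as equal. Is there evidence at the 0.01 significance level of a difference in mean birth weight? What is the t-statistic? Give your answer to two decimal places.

Let group 1 = line 1, group 2 = line 2. H0: μ_1 = μ_2; H1: μ_1 ≠ μ_2 (two-sample pooled-variance t-test, two-sided).
s_p² = [(21−1)·0.3783² + (30−1)·0.3423²]/(21+30−2) = 0.127758
t = (2.706 − 2.877)/√[0.127758·(1/21 + 1/30)] = -1.68
df = n₁ + n₂ − 2 = 49
Two-sided p-value ≈ 0.099
Since p ≈ 0.099 > α = 0.01, fail to reject H0; the evidence is not statistically significant.

-1.68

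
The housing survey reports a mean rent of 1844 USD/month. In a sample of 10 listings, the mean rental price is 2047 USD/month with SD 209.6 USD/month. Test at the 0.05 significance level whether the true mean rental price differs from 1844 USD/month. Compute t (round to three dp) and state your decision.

H0: μ = 1844; H1: μ ≠ 1844 (one-sample t-test, two-sided).
t = (x̄ − μ₀)/(s/√n) = (2047 − 1844)/(209.6/√10) = 3.063
df = n − 1 = 9
Two-sided p-value ≈ 0.0135
Since p ≈ 0.0135 < α = 0.05, reject H0; the data support H1.

t = 3.063; reject H0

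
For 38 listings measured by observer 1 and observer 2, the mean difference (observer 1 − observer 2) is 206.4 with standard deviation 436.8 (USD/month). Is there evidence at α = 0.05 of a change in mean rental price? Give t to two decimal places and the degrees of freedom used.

t = 2.91, df = 37

H0: μ_d = 0; H1: μ_d ≠ 0 (paired t-test on the differences, two-sided).
t = d̄/(s_d/√n) = 206.4/(436.8/√38) = 2.91
df = n − 1 = 37
Two-sided p-value ≈ 0.0060
Since p ≈ 0.0060 < α = 0.05, reject H0; the evidence is statistically significant.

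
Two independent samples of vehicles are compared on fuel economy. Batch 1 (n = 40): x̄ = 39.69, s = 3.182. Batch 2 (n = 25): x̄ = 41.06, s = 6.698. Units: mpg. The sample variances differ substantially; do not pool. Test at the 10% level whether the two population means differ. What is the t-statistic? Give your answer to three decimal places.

-0.957

Let group 1 = batch 1, group 2 = batch 2. H0: μ_1 = μ_2; H1: μ_1 ≠ μ_2 (Welch's two-sample t-test, two-sided).
t = (x̄_1 − x̄_2)/√(s_1²/n_1 + s_2²/n_2) = (39.69 − 41.06)/√(3.182²/40 + 6.698²/25) = -0.957
Welch–Satterthwaite df ≈ 30.87
Two-sided p-value ≈ 0.3458
Since p ≈ 0.3458 > α = 0.1, fail to reject H0; the data do not provide sufficient evidence against H0.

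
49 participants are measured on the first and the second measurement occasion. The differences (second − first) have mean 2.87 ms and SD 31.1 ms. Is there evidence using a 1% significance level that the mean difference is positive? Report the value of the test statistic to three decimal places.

H0: μ_d = 0; H1: μ_d > 0 (paired t-test on the differences, right-tailed).
t = d̄/(s_d/√n) = 2.87/(31.1/√49) = 0.646
df = n − 1 = 48
p-value = P(T ≥ 0.646) ≈ 0.261
Since p ≈ 0.261 > α = 0.01, fail to reject H0; the data do not provide sufficient evidence against H0.

0.646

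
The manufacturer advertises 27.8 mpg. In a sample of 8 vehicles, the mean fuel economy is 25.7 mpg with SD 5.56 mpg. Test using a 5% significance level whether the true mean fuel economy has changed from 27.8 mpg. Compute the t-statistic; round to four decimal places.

-1.0683

H0: μ = 27.8; H1: μ ≠ 27.8 (one-sample t-test, two-sided).
t = (x̄ − μ₀)/(s/√n) = (25.7 − 27.8)/(5.56/√8) = -1.0683
df = n − 1 = 7
Two-sided p-value ≈ 0.3208
Since p ≈ 0.3208 > α = 0.05, fail to reject H0; the data do not provide sufficient evidence against H0.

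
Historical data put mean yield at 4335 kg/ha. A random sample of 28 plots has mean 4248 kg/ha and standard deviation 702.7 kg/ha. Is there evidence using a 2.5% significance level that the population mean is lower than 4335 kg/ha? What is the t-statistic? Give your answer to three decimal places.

-0.655

H0: μ = 4335; H1: μ < 4335 (one-sample t-test, left-tailed).
t = (x̄ − μ₀)/(s/√n) = (4248 − 4335)/(702.7/√28) = -0.655
df = n − 1 = 27
p-value = P(T ≤ -0.655) ≈ 0.259
Since p ≈ 0.259 > α = 0.025, fail to reject H0; the evidence is not statistically significant.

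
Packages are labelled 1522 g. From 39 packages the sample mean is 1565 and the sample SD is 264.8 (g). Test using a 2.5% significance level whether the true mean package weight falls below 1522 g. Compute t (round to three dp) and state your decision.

t = 1.014; fail to reject H0

H0: μ = 1522; H1: μ < 1522 (one-sample t-test, left-tailed).
t = (x̄ − μ₀)/(s/√n) = (1565 − 1522)/(264.8/√39) = 1.014
df = n − 1 = 38
p-value = P(T ≤ 1.014) ≈ 0.842
Since p ≈ 0.842 > α = 0.025, fail to reject H0; the evidence is not statistically significant.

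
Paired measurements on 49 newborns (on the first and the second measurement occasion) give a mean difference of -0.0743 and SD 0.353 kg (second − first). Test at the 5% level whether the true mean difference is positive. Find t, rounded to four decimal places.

-1.4734

H0: μ_d = 0; H1: μ_d > 0 (paired t-test on the differences, right-tailed).
t = d̄/(s_d/√n) = -0.0743/(0.353/√49) = -1.4734
df = n − 1 = 48
p-value = P(T ≥ -1.4734) ≈ 0.9264
Since p ≈ 0.9264 > α = 0.05, fail to reject H0; the data do not provide sufficient evidence against H0.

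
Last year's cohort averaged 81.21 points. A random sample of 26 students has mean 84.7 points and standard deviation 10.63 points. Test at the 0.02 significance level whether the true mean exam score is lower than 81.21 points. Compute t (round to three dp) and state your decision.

t = 1.674; fail to reject H0

H0: μ = 81.21; H1: μ < 81.21 (one-sample t-test, left-tailed).
t = (x̄ − μ₀)/(s/√n) = (84.7 − 81.21)/(10.63/√26) = 1.674
df = n − 1 = 25
p-value = P(T ≤ 1.674) ≈ 0.947
Since p ≈ 0.947 > α = 0.02, fail to reject H0; the data do not provide sufficient evidence against H0.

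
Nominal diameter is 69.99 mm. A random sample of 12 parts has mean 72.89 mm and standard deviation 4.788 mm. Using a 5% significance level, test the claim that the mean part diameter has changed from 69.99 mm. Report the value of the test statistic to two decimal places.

H0: μ = 69.99; H1: μ ≠ 69.99 (one-sample t-test, two-sided).
t = (x̄ − μ₀)/(s/√n) = (72.89 − 69.99)/(4.788/√12) = 2.10
df = n − 1 = 11
Two-sided p-value ≈ 0.060
Since p ≈ 0.060 > α = 0.05, fail to reject H0; the evidence is not statistically significant.

2.10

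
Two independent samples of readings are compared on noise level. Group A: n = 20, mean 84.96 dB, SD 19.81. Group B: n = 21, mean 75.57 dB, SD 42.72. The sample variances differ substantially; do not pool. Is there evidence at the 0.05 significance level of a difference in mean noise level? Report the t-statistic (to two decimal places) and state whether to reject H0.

t = 0.91; fail to reject H0

Let group 1 = group A, group 2 = group B. H0: μ_1 = μ_2; H1: μ_1 ≠ μ_2 (Welch's two-sample t-test, two-sided).
t = (x̄_1 − x̄_2)/√(s_1²/n_1 + s_2²/n_2) = (84.96 − 75.57)/√(19.81²/20 + 42.72²/21) = 0.91
Welch–Satterthwaite df ≈ 28.52
Two-sided p-value ≈ 0.371
Since p ≈ 0.371 > α = 0.05, fail to reject H0; the evidence is not statistically significant.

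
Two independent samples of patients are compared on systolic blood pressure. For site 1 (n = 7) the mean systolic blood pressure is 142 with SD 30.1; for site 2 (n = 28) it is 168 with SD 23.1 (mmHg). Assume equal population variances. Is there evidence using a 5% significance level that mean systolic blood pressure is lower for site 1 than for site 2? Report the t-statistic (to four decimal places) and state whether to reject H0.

t = -2.5091; reject H0

Let group 1 = site 1, group 2 = site 2. H0: μ_1 = μ_2; H1: μ_1 < μ_2 (two-sample pooled-variance t-test, left-tailed).
s_p² = [(7−1)·30.1² + (28−1)·23.1²]/(7+28−2) = 601.319
t = (142 − 168)/√[601.319·(1/7 + 1/28)] = -2.5091
df = n₁ + n₂ − 2 = 33
p-value = P(T ≤ -2.5091) ≈ 0.009
Since p ≈ 0.009 < α = 0.05, reject H0; the evidence is statistically significant.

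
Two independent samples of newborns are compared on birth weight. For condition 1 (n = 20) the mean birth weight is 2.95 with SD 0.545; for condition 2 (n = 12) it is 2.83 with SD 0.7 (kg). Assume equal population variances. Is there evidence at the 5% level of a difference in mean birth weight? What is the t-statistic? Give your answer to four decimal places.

0.5419

Let group 1 = condition 1, group 2 = condition 2. H0: μ_1 = μ_2; H1: μ_1 ≠ μ_2 (two-sample pooled-variance t-test, two-sided).
s_p² = [(20−1)·0.545² + (12−1)·0.7²]/(20+12−2) = 0.367782
t = (2.95 − 2.83)/√[0.367782·(1/20 + 1/12)] = 0.5419
df = n₁ + n₂ − 2 = 30
Two-sided p-value ≈ 0.5919
Since p ≈ 0.5919 > α = 0.05, fail to reject H0; the data do not provide sufficient evidence against H0.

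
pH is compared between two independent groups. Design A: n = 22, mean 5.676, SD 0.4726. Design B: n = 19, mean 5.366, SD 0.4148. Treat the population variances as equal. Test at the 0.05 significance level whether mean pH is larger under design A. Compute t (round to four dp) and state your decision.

Let group 1 = design A, group 2 = design B. H0: μ_1 = μ_2; H1: μ_1 > μ_2 (two-sample pooled-variance t-test, right-tailed).
s_p² = [(22−1)·0.4726² + (19−1)·0.4148²]/(22+19−2) = 0.199678
t = (5.676 − 5.366)/√[0.199678·(1/22 + 1/19)] = 2.2151
df = n₁ + n₂ − 2 = 39
p-value = P(T ≥ 2.2151) ≈ 0.016
Since p ≈ 0.016 < α = 0.05, reject H0; the data support H1.

t = 2.2151; reject H0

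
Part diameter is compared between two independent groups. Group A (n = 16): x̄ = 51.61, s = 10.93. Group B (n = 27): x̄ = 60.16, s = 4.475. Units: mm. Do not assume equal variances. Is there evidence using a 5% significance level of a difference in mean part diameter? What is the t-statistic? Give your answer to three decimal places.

-2.984

Let group 1 = group A, group 2 = group B. H0: μ_1 = μ_2; H1: μ_1 ≠ μ_2 (Welch's two-sample t-test, two-sided).
t = (x̄_1 − x̄_2)/√(s_1²/n_1 + s_2²/n_2) = (51.61 − 60.16)/√(10.93²/16 + 4.475²/27) = -2.984
Welch–Satterthwaite df ≈ 18.03
Two-sided p-value ≈ 0.008
Since p ≈ 0.008 < α = 0.05, reject H0; the evidence is statistically significant.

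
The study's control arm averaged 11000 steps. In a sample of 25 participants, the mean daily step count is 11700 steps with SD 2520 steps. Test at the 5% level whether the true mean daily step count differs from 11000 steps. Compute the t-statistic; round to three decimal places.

H0: μ = 11000; H1: μ ≠ 11000 (one-sample t-test, two-sided).
t = (x̄ − μ₀)/(s/√n) = (11700 − 11000)/(2520/√25) = 1.389
df = n − 1 = 24
Two-sided p-value ≈ 0.178
Since p ≈ 0.178 > α = 0.05, fail to reject H0; the data do not provide sufficient evidence against H0.

1.389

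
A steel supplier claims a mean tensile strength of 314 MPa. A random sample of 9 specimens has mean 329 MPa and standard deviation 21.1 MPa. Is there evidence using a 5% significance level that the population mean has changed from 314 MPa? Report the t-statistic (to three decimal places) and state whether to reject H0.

H0: μ = 314; H1: μ ≠ 314 (one-sample t-test, two-sided).
t = (x̄ − μ₀)/(s/√n) = (329 − 314)/(21.1/√9) = 2.133
df = n − 1 = 8
Two-sided p-value ≈ 0.066
Since p ≈ 0.066 > α = 0.05, fail to reject H0; the evidence is not statistically significant.

t = 2.133; fail to reject H0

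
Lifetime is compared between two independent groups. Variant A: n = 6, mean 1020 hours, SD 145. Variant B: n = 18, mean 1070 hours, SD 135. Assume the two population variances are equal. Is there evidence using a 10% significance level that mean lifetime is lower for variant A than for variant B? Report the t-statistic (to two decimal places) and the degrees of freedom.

Let group 1 = variant A, group 2 = variant B. H0: μ_1 = μ_2; H1: μ_1 < μ_2 (two-sample pooled-variance t-test, left-tailed).
s_p² = [(6−1)·145² + (18−1)·135²]/(6+18−2) = 18861.4
t = (1020 − 1070)/√[18861.4·(1/6 + 1/18)] = -0.77
df = n₁ + n₂ − 2 = 22
p-value = P(T ≤ -0.77) ≈ 0.2241
Since p ≈ 0.2241 > α = 0.1, fail to reject H0; the evidence is not statistically significant.

t = -0.77, df = 22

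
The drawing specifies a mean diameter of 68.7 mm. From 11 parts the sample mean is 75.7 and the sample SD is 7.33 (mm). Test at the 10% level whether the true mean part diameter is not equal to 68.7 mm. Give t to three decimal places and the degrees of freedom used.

H0: μ = 68.7; H1: μ ≠ 68.7 (one-sample t-test, two-sided).
t = (x̄ − μ₀)/(s/√n) = (75.7 − 68.7)/(7.33/√11) = 3.167
df = n − 1 = 10
Two-sided p-value ≈ 0.0100
Since p ≈ 0.0100 < α = 0.1, reject H0; the data support H1.

t = 3.167, df = 10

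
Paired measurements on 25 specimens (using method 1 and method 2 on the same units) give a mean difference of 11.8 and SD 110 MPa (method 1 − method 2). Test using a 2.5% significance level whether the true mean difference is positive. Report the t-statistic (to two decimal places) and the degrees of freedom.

t = 0.54, df = 24

H0: μ_d = 0; H1: μ_d > 0 (paired t-test on the differences, right-tailed).
t = d̄/(s_d/√n) = 11.8/(110/√25) = 0.54
df = n − 1 = 24
p-value = P(T ≥ 0.54) ≈ 0.2983
Since p ≈ 0.2983 > α = 0.025, fail to reject H0; the evidence is not statistically significant.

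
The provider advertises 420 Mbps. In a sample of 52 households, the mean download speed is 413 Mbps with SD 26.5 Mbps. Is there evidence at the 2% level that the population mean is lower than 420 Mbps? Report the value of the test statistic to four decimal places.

-1.9048

H0: μ = 420; H1: μ < 420 (one-sample t-test, left-tailed).
t = (x̄ − μ₀)/(s/√n) = (413 − 420)/(26.5/√52) = -1.9048
df = n − 1 = 51
p-value = P(T ≤ -1.9048) ≈ 0.031
Since p ≈ 0.031 > α = 0.02, fail to reject H0; the evidence is not statistically significant.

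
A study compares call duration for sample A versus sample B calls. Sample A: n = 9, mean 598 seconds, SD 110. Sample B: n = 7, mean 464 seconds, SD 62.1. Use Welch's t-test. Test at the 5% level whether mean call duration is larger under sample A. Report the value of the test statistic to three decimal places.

3.078

Let group 1 = sample A, group 2 = sample B. H0: μ_1 = μ_2; H1: μ_1 > μ_2 (Welch's two-sample t-test, right-tailed).
t = (x̄_1 − x̄_2)/√(s_1²/n_1 + s_2²/n_2) = (598 − 464)/√(110²/9 + 62.1²/7) = 3.078
Welch–Satterthwaite df ≈ 12.99
p-value = P(T ≥ 3.078) ≈ 0.0044
Since p ≈ 0.0044 < α = 0.05, reject H0; the evidence is statistically significant.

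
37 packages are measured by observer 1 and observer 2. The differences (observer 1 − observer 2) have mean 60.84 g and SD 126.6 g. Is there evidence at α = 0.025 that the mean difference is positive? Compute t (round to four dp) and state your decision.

t = 2.9232; reject H0

H0: μ_d = 0; H1: μ_d > 0 (paired t-test on the differences, right-tailed).
t = d̄/(s_d/√n) = 60.84/(126.6/√37) = 2.9232
df = n − 1 = 36
p-value = P(T ≥ 2.9232) ≈ 0.003
Since p ≈ 0.003 < α = 0.025, reject H0; the data support H1.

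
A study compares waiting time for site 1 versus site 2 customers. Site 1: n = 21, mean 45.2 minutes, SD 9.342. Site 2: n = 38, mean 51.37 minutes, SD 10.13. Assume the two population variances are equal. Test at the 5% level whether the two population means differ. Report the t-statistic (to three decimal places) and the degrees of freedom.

Let group 1 = site 1, group 2 = site 2. H0: μ_1 = μ_2; H1: μ_1 ≠ μ_2 (two-sample pooled-variance t-test, two-sided).
s_p² = [(21−1)·9.342² + (38−1)·10.13²]/(21+38−2) = 97.2331
t = (45.2 − 51.37)/√[97.2331·(1/21 + 1/38)] = -2.301
df = n₁ + n₂ − 2 = 57
Two-sided p-value ≈ 0.0251
Since p ≈ 0.0251 < α = 0.05, reject H0; the data support H1.

t = -2.301, df = 57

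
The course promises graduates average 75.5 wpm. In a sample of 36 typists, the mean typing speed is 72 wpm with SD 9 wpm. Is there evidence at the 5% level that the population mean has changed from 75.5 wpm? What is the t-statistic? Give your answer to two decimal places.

H0: μ = 75.5; H1: μ ≠ 75.5 (one-sample t-test, two-sided).
t = (x̄ − μ₀)/(s/√n) = (72 − 75.5)/(9/√36) = -2.33
df = n − 1 = 35
Two-sided p-value ≈ 0.0255
Since p ≈ 0.0255 < α = 0.05, reject H0; the evidence is statistically significant.

-2.33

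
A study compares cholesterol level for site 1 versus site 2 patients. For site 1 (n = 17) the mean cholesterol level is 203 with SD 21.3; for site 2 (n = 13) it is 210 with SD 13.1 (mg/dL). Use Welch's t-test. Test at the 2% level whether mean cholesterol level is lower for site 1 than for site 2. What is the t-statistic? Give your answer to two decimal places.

-1.11

Let group 1 = site 1, group 2 = site 2. H0: μ_1 = μ_2; H1: μ_1 < μ_2 (Welch's two-sample t-test, left-tailed).
t = (x̄_1 − x̄_2)/√(s_1²/n_1 + s_2²/n_2) = (203 − 210)/√(21.3²/17 + 13.1²/13) = -1.11
Welch–Satterthwaite df ≈ 26.95
p-value = P(T ≤ -1.11) ≈ 0.1388
Since p ≈ 0.1388 > α = 0.02, fail to reject H0; the evidence is not statistically significant.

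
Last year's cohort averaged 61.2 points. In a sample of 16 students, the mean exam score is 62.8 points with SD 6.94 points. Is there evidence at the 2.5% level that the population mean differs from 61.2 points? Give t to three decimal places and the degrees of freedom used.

t = 0.922, df = 15

H0: μ = 61.2; H1: μ ≠ 61.2 (one-sample t-test, two-sided).
t = (x̄ − μ₀)/(s/√n) = (62.8 − 61.2)/(6.94/√16) = 0.922
df = n − 1 = 15
Two-sided p-value ≈ 0.371
Since p ≈ 0.371 > α = 0.025, fail to reject H0; the data do not provide sufficient evidence against H0.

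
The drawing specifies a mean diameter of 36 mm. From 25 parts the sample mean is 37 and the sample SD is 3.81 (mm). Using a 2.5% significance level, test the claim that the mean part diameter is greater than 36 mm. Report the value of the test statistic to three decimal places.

H0: μ = 36; H1: μ > 36 (one-sample t-test, right-tailed).
t = (x̄ − μ₀)/(s/√n) = (37 − 36)/(3.81/√25) = 1.312
df = n − 1 = 24
p-value = P(T ≥ 1.312) ≈ 0.1009
Since p ≈ 0.1009 > α = 0.025, fail to reject H0; the data do not provide sufficient evidence against H0.

1.312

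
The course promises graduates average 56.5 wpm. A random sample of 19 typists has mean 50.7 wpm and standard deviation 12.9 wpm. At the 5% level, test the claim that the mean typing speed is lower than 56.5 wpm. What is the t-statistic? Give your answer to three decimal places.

H0: μ = 56.5; H1: μ < 56.5 (one-sample t-test, left-tailed).
t = (x̄ − μ₀)/(s/√n) = (50.7 − 56.5)/(12.9/√19) = -1.960
df = n − 1 = 18
p-value = P(T ≤ -1.960) ≈ 0.033
Since p ≈ 0.033 < α = 0.05, reject H0; the evidence is statistically significant.

-1.960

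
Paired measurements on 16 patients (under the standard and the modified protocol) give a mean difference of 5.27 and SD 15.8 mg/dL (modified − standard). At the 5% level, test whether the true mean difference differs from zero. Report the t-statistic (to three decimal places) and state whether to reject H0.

H0: μ_d = 0; H1: μ_d ≠ 0 (paired t-test on the differences, two-sided).
t = d̄/(s_d/√n) = 5.27/(15.8/√16) = 1.334
df = n − 1 = 15
Two-sided p-value ≈ 0.2020
Since p ≈ 0.2020 > α = 0.05, fail to reject H0; the data do not provide sufficient evidence against H0.

t = 1.334; fail to reject H0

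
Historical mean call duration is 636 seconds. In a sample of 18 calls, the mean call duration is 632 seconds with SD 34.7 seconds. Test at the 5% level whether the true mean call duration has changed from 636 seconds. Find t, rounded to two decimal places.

H0: μ = 636; H1: μ ≠ 636 (one-sample t-test, two-sided).
t = (x̄ − μ₀)/(s/√n) = (632 − 636)/(34.7/√18) = -0.49
df = n − 1 = 17
Two-sided p-value ≈ 0.6310
Since p ≈ 0.6310 > α = 0.05, fail to reject H0; the evidence is not statistically significant.

-0.49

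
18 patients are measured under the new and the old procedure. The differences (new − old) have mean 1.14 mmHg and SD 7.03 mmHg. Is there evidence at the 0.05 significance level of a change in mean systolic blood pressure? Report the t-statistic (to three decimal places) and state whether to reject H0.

H0: μ_d = 0; H1: μ_d ≠ 0 (paired t-test on the differences, two-sided).
t = d̄/(s_d/√n) = 1.14/(7.03/√18) = 0.688
df = n − 1 = 17
Two-sided p-value ≈ 0.501
Since p ≈ 0.501 > α = 0.05, fail to reject H0; the data do not provide sufficient evidence against H0.

t = 0.688; fail to reject H0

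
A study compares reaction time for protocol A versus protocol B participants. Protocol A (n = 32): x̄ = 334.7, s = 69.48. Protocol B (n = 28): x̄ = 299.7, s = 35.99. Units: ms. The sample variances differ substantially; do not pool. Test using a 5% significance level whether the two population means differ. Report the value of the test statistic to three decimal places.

Let group 1 = protocol A, group 2 = protocol B. H0: μ_1 = μ_2; H1: μ_1 ≠ μ_2 (Welch's two-sample t-test, two-sided).
t = (x̄_1 − x̄_2)/√(s_1²/n_1 + s_2²/n_2) = (334.7 − 299.7)/√(69.48²/32 + 35.99²/28) = 2.493
Welch–Satterthwaite df ≈ 47.77
Two-sided p-value ≈ 0.016
Since p ≈ 0.016 < α = 0.05, reject H0; the data support H1.

2.493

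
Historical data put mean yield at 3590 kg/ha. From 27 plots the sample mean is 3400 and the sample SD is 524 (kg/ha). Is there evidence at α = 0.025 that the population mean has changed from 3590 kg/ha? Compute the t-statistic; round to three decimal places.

-1.884

H0: μ = 3590; H1: μ ≠ 3590 (one-sample t-test, two-sided).
t = (x̄ − μ₀)/(s/√n) = (3400 − 3590)/(524/√27) = -1.884
df = n − 1 = 26
Two-sided p-value ≈ 0.0708
Since p ≈ 0.0708 > α = 0.025, fail to reject H0; the evidence is not statistically significant.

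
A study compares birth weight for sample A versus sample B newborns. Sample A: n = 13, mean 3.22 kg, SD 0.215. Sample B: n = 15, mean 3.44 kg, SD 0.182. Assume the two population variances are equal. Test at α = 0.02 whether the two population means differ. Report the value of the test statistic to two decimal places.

Let group 1 = sample A, group 2 = sample B. H0: μ_1 = μ_2; H1: μ_1 ≠ μ_2 (two-sample pooled-variance t-test, two-sided).
s_p² = [(13−1)·0.215² + (15−1)·0.182²]/(13+15−2) = 0.0391706
t = (3.22 − 3.44)/√[0.0391706·(1/13 + 1/15)] = -2.93
df = n₁ + n₂ − 2 = 26
Two-sided p-value ≈ 0.0069
Since p ≈ 0.0069 < α = 0.02, reject H0; the evidence is statistically significant.

-2.93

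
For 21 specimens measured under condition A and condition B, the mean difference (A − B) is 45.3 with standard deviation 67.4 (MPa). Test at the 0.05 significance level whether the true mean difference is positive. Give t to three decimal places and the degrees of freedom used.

t = 3.080, df = 20

H0: μ_d = 0; H1: μ_d > 0 (paired t-test on the differences, right-tailed).
t = d̄/(s_d/√n) = 45.3/(67.4/√21) = 3.080
df = n − 1 = 20
p-value = P(T ≥ 3.080) ≈ 0.003
Since p ≈ 0.003 < α = 0.05, reject H0; the evidence is statistically significant.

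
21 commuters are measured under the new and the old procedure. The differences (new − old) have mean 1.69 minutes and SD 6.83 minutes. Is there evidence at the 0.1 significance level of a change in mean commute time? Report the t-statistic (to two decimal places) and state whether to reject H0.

t = 1.13; fail to reject H0

H0: μ_d = 0; H1: μ_d ≠ 0 (paired t-test on the differences, two-sided).
t = d̄/(s_d/√n) = 1.69/(6.83/√21) = 1.13
df = n − 1 = 20
Two-sided p-value ≈ 0.270
Since p ≈ 0.270 > α = 0.1, fail to reject H0; the evidence is not statistically significant.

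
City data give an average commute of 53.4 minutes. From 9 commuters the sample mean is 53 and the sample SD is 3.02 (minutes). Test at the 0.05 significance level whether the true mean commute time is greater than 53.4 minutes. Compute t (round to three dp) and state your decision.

H0: μ = 53.4; H1: μ > 53.4 (one-sample t-test, right-tailed).
t = (x̄ − μ₀)/(s/√n) = (53 − 53.4)/(3.02/√9) = -0.397
df = n − 1 = 8
p-value = P(T ≥ -0.397) ≈ 0.649
Since p ≈ 0.649 > α = 0.05, fail to reject H0; the evidence is not statistically significant.

t = -0.397; fail to reject H0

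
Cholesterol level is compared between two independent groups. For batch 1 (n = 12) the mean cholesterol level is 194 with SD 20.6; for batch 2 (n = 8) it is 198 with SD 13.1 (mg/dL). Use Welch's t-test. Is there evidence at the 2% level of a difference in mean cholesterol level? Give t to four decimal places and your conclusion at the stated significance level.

Let group 1 = batch 1, group 2 = batch 2. H0: μ_1 = μ_2; H1: μ_1 ≠ μ_2 (Welch's two-sample t-test, two-sided).
t = (x̄_1 − x̄_2)/√(s_1²/n_1 + s_2²/n_2) = (194 − 198)/√(20.6²/12 + 13.1²/8) = -0.5307
Welch–Satterthwaite df ≈ 17.99
Two-sided p-value ≈ 0.6021
Since p ≈ 0.6021 > α = 0.02, fail to reject H0; the data do not provide sufficient evidence against H0.

t = -0.5307; fail to reject H0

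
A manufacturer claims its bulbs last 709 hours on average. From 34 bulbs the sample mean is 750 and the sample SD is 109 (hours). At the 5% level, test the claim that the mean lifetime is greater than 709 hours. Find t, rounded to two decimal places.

2.19

H0: μ = 709; H1: μ > 709 (one-sample t-test, right-tailed).
t = (x̄ − μ₀)/(s/√n) = (750 − 709)/(109/√34) = 2.19
df = n − 1 = 33
p-value = P(T ≥ 2.19) ≈ 0.0177
Since p ≈ 0.0177 < α = 0.05, reject H0; the evidence is statistically significant.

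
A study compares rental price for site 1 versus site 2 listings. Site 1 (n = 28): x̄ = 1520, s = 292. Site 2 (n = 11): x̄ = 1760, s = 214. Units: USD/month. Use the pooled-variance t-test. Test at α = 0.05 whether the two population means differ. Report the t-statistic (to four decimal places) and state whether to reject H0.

t = -2.4694; reject H0

Let group 1 = site 1, group 2 = site 2. H0: μ_1 = μ_2; H1: μ_1 ≠ μ_2 (two-sample pooled-variance t-test, two-sided).
s_p² = [(28−1)·292² + (11−1)·214²]/(28+11−2) = 74597
t = (1520 − 1760)/√[74597·(1/28 + 1/11)] = -2.4694
df = n₁ + n₂ − 2 = 37
Two-sided p-value ≈ 0.0183
Since p ≈ 0.0183 < α = 0.05, reject H0; the evidence is statistically significant.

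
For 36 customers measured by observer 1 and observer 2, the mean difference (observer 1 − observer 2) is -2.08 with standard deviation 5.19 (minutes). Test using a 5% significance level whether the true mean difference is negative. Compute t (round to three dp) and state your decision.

H0: μ_d = 0; H1: μ_d < 0 (paired t-test on the differences, left-tailed).
t = d̄/(s_d/√n) = -2.08/(5.19/√36) = -2.405
df = n − 1 = 35
p-value = P(T ≤ -2.405) ≈ 0.011
Since p ≈ 0.011 < α = 0.05, reject H0; the data support H1.

t = -2.405; reject H0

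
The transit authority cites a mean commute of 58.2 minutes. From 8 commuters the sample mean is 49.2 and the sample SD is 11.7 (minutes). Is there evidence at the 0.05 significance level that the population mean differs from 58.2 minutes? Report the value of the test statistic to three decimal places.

-2.176

H0: μ = 58.2; H1: μ ≠ 58.2 (one-sample t-test, two-sided).
t = (x̄ − μ₀)/(s/√n) = (49.2 − 58.2)/(11.7/√8) = -2.176
df = n − 1 = 7
Two-sided p-value ≈ 0.066
Since p ≈ 0.066 > α = 0.05, fail to reject H0; the evidence is not statistically significant.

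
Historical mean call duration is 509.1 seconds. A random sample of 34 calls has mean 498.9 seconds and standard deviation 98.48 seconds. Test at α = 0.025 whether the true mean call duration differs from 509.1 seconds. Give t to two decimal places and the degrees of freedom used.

H0: μ = 509.1; H1: μ ≠ 509.1 (one-sample t-test, two-sided).
t = (x̄ − μ₀)/(s/√n) = (498.9 − 509.1)/(98.48/√34) = -0.60
df = n − 1 = 33
Two-sided p-value ≈ 0.550
Since p ≈ 0.550 > α = 0.025, fail to reject H0; the evidence is not statistically significant.

t = -0.60, df = 33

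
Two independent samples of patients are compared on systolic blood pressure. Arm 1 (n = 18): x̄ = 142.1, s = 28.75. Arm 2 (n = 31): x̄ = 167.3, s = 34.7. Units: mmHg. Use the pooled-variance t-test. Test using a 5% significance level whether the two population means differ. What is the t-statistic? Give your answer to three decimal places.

-2.603

Let group 1 = arm 1, group 2 = arm 2. H0: μ_1 = μ_2; H1: μ_1 ≠ μ_2 (two-sample pooled-variance t-test, two-sided).
s_p² = [(18−1)·28.75² + (31−1)·34.7²]/(18+31−2) = 1067.54
t = (142.1 − 167.3)/√[1067.54·(1/18 + 1/31)] = -2.603
df = n₁ + n₂ − 2 = 47
Two-sided p-value ≈ 0.012
Since p ≈ 0.012 < α = 0.05, reject H0; the evidence is statistically significant.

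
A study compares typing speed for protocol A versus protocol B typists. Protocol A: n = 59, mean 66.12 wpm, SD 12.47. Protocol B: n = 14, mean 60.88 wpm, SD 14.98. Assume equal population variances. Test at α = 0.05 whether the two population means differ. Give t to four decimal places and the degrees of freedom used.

t = 1.3594, df = 71

Let group 1 = protocol A, group 2 = protocol B. H0: μ_1 = μ_2; H1: μ_1 ≠ μ_2 (two-sample pooled-variance t-test, two-sided).
s_p² = [(59−1)·12.47² + (14−1)·14.98²]/(59+14−2) = 168.116
t = (66.12 − 60.88)/√[168.116·(1/59 + 1/14)] = 1.3594
df = n₁ + n₂ − 2 = 71
Two-sided p-value ≈ 0.178
Since p ≈ 0.178 > α = 0.05, fail to reject H0; the data do not provide sufficient evidence against H0.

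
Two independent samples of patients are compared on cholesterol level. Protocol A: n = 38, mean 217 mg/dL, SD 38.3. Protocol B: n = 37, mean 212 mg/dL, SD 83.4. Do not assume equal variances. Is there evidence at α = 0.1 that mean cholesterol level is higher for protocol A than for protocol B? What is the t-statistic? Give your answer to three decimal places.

0.332

Let group 1 = protocol A, group 2 = protocol B. H0: μ_1 = μ_2; H1: μ_1 > μ_2 (Welch's two-sample t-test, right-tailed).
t = (x̄_1 − x̄_2)/√(s_1²/n_1 + s_2²/n_2) = (217 − 212)/√(38.3²/38 + 83.4²/37) = 0.332
Welch–Satterthwaite df ≈ 50.24
p-value = P(T ≥ 0.332) ≈ 0.3706
Since p ≈ 0.3706 > α = 0.1, fail to reject H0; the evidence is not statistically significant.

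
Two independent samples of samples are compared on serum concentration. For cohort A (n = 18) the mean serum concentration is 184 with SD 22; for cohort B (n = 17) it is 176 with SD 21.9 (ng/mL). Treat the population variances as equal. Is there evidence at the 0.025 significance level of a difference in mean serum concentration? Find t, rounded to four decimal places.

1.0776

Let group 1 = cohort A, group 2 = cohort B. H0: μ_1 = μ_2; H1: μ_1 ≠ μ_2 (two-sample pooled-variance t-test, two-sided).
s_p² = [(18−1)·22² + (17−1)·21.9²]/(18+17−2) = 481.872
t = (184 − 176)/√[481.872·(1/18 + 1/17)] = 1.0776
df = n₁ + n₂ − 2 = 33
Two-sided p-value ≈ 0.289
Since p ≈ 0.289 > α = 0.025, fail to reject H0; the evidence is not statistically significant.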